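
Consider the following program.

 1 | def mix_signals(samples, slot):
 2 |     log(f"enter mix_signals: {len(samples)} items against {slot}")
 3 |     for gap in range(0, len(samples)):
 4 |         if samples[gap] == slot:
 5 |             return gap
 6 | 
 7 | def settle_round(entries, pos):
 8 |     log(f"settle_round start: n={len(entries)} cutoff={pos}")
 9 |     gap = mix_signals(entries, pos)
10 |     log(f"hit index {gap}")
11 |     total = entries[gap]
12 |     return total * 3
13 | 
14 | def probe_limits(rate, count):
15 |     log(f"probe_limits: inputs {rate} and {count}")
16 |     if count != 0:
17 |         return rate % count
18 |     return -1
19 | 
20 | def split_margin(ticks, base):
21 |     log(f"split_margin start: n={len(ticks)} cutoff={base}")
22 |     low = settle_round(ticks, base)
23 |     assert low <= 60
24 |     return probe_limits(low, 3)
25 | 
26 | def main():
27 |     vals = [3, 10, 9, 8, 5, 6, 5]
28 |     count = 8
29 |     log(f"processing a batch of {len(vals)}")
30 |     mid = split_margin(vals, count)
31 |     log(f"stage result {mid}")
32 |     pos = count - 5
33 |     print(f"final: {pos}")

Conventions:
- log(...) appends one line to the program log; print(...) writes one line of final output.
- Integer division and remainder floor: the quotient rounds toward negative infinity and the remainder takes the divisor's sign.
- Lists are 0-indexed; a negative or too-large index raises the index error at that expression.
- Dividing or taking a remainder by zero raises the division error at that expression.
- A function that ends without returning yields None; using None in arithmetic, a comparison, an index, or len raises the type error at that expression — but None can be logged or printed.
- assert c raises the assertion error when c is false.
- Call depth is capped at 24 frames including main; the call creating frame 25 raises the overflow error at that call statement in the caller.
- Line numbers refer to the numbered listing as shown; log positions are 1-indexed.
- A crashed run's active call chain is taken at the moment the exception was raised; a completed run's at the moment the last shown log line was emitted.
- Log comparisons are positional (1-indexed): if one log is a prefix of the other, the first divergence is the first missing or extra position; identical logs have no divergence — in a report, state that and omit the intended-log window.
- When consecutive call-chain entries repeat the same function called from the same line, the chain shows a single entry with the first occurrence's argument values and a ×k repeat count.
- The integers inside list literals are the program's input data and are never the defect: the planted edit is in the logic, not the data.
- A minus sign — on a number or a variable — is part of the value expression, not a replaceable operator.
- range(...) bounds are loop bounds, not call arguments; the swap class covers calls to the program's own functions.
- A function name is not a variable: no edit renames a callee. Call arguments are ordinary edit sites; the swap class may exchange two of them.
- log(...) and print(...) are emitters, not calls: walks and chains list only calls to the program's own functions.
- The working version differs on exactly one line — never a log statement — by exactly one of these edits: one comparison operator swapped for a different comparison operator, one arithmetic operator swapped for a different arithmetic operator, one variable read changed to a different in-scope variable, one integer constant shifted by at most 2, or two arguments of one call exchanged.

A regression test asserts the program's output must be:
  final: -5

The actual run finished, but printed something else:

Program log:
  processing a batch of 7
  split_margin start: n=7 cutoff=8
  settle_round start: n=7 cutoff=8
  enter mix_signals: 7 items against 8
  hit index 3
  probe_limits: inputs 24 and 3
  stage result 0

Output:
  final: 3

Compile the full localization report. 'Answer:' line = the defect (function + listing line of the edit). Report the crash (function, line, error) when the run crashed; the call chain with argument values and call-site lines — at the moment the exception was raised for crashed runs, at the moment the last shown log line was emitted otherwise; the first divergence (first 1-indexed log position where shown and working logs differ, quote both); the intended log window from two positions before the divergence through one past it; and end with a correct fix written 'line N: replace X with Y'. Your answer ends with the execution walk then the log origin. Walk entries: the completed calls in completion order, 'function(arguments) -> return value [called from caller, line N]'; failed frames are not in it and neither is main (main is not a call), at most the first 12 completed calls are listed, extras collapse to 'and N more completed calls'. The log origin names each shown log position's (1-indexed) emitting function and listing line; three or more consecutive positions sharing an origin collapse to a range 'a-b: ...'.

Answer: the defect is in main at line 32.
Key fact: The logs agree in full; only the final output differs.
Call chain: main.
First divergence: none; the two logs match at every position.
Execution walk:
  mix_signals([3, 10, 9, 8, 5, 6, 5], 8) -> 3  [called from settle_round, line 9]
  settle_round([3, 10, 9, 8, 5, 6, 5], 8) -> 24  [called from split_margin, line 22]
  probe_limits(24, 3) -> 0  [called from split_margin, line 24]
  split_margin([3, 10, 9, 8, 5, 6, 5], 8) -> 0  [called from main, line 30]
Log line origins:
  1: from main, line 29
  2: from split_margin, line 21
  3: from settle_round, line 8
  4: from mix_signals, line 2
  5: from settle_round, line 10
  6: from probe_limits, line 15
  7: from main, line 31
A correct fix: line 32: replace `count` with `mid`.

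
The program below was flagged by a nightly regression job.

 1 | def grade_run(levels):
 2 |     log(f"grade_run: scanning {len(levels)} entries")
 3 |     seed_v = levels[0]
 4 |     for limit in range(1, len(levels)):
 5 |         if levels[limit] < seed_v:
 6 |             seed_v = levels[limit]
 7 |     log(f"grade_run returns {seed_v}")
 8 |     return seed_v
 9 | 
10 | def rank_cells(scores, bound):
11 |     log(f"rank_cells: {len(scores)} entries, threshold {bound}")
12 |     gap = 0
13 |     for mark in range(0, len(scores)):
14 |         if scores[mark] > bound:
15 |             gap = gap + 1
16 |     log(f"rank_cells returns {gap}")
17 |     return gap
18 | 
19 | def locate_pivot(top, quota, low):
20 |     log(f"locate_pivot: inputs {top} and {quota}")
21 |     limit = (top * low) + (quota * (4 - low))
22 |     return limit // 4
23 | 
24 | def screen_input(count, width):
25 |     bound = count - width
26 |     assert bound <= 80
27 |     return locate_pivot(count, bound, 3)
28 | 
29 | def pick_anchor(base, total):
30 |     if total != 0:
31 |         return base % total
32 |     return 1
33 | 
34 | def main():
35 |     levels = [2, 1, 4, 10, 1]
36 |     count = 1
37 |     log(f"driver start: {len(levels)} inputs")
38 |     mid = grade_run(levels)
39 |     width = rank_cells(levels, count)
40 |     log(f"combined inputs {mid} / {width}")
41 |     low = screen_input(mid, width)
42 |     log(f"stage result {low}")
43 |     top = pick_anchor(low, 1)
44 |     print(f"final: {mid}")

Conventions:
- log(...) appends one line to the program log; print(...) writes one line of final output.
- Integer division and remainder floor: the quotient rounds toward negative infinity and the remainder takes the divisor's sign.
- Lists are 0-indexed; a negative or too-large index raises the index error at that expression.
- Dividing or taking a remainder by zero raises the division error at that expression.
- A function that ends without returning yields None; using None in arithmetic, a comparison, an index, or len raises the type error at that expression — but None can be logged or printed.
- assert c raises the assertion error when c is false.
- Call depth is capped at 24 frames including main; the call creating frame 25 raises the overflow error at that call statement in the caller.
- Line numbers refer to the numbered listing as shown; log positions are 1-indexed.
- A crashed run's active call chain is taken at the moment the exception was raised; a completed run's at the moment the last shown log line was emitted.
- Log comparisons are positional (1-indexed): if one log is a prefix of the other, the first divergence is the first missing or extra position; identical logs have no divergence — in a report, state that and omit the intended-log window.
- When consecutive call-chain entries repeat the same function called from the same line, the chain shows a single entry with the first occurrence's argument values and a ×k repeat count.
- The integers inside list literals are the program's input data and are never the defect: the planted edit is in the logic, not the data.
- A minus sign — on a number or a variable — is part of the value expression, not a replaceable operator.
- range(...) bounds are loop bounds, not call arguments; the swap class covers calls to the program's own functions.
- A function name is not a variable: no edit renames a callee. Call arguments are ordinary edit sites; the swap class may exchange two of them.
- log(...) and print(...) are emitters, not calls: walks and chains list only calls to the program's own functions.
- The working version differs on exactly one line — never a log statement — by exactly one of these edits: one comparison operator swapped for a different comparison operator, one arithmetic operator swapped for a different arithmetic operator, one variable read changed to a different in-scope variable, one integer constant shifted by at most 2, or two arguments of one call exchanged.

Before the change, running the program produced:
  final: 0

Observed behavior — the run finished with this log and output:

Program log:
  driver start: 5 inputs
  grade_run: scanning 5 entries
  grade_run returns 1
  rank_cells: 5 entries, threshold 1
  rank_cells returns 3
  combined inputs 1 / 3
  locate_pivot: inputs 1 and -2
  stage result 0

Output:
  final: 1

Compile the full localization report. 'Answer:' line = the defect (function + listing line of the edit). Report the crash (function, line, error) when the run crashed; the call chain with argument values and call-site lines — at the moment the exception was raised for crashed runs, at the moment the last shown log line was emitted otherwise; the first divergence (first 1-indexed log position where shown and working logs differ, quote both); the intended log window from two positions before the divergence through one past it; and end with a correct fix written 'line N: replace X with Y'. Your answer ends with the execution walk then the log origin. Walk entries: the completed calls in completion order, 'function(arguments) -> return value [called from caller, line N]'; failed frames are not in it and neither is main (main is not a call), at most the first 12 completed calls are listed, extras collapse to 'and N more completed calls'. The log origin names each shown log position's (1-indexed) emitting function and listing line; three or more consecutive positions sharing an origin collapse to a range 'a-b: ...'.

Answer: the defect is in main at line 44.
The tell: Nothing in the log betrays the bug — only the output does.
Call chain: main.
First divergence: there is none — every log position agrees.
Execution walk:
  grade_run([2, 1, 4, 10, 1]) -> 1  [called from main, line 38]
  rank_cells([2, 1, 4, 10, 1], 1) -> 3  [called from main, line 39]
  locate_pivot(1, -2, 3) -> 0  [called from screen_input, line 27]
  screen_input(1, 3) -> 0  [called from main, line 41]
  pick_anchor(0, 1) -> 0  [called from main, line 43]
Origin of each log line:
  1: emitted by main (line 37)
  2: emitted by grade_run (line 2)
  3: emitted by grade_run (line 7)
  4: emitted by rank_cells (line 11)
  5: emitted by rank_cells (line 16)
  6: emitted by main (line 40)
  7: emitted by locate_pivot (line 20)
  8: emitted by main (line 42)
A correct fix: line 44: replace `mid` with `top`.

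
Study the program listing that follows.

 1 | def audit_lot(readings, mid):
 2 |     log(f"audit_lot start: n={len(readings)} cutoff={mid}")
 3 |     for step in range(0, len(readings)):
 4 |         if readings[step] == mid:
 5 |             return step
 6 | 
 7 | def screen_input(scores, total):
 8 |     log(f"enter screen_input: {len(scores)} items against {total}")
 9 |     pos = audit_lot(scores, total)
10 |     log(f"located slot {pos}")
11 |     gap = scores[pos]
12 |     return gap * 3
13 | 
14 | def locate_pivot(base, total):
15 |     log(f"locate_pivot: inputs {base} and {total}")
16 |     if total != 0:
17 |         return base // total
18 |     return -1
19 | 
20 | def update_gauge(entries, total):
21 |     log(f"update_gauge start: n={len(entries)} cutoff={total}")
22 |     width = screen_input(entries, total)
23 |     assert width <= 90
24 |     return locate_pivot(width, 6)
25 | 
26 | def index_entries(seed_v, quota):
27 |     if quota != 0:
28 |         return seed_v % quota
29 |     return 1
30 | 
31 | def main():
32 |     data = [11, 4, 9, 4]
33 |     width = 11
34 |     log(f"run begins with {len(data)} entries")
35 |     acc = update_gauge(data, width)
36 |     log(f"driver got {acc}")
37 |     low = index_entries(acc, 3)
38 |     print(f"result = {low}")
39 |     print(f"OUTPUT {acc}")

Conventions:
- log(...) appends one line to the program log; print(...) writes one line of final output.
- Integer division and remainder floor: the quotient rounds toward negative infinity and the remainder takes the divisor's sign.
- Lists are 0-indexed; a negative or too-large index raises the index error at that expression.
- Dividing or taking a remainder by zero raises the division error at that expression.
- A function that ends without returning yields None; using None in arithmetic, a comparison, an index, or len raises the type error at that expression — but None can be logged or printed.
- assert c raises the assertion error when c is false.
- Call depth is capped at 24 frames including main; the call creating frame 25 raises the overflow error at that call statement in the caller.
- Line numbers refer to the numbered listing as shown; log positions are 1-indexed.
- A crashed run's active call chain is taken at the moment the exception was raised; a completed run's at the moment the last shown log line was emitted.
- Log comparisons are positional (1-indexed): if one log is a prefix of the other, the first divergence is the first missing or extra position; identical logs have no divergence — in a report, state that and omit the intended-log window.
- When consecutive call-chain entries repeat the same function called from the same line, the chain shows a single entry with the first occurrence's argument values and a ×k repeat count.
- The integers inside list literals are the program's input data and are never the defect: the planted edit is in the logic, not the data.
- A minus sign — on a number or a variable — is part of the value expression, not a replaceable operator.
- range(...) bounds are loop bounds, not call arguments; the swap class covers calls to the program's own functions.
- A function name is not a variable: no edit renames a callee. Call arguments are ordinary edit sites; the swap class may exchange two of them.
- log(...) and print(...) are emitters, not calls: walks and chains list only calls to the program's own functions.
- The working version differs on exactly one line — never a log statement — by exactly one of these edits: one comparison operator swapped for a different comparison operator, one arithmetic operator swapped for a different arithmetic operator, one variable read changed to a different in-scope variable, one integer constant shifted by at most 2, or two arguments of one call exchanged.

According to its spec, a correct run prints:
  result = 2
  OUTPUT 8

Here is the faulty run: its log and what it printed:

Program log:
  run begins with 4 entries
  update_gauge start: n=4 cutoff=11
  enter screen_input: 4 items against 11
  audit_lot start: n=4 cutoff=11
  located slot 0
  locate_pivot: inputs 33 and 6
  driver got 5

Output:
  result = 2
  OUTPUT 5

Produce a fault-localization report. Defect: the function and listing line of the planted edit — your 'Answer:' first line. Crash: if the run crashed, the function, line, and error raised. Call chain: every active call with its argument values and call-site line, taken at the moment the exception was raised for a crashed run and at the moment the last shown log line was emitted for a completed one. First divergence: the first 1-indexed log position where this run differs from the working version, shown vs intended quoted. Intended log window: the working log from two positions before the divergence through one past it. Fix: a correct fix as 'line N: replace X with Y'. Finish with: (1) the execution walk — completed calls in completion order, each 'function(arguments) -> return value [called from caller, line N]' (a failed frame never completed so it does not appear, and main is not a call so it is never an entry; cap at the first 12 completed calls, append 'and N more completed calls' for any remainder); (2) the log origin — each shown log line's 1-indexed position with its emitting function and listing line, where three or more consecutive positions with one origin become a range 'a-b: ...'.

Answer: the defect is in update_gauge at line 24.
The tell: Position 6 is the first bad log line: 'locate_pivot: inputs 33 and 6' should read 'locate_pivot: inputs 33 and 4'.
Call chain: main.
First divergence: position 6 — the shown line 'locate_pivot: inputs 33 and 6' should read 'locate_pivot: inputs 33 and 4'.
Intended log window:
  4: audit_lot start: n=4 cutoff=11
  5: located slot 0
  6: locate_pivot: inputs 33 and 4
  7: driver got 8
Execution walk:
  audit_lot([11, 4, 9, 4], 11) -> 0  [called from screen_input, line 9]
  screen_input([11, 4, 9, 4], 11) -> 33  [called from update_gauge, line 22]
  locate_pivot(33, 6) -> 5  [called from update_gauge, line 24]
  update_gauge([11, 4, 9, 4], 11) -> 5  [called from main, line 35]
  index_entries(5, 3) -> 2  [called from main, line 37]
Origin of each log line:
  1 — main, line 34
  2 — update_gauge, line 21
  3 — screen_input, line 8
  4 — audit_lot, line 2
  5 — screen_input, line 10
  6 — locate_pivot, line 15
  7 — main, line 36
A correct fix: line 24: replace `6` with `4`.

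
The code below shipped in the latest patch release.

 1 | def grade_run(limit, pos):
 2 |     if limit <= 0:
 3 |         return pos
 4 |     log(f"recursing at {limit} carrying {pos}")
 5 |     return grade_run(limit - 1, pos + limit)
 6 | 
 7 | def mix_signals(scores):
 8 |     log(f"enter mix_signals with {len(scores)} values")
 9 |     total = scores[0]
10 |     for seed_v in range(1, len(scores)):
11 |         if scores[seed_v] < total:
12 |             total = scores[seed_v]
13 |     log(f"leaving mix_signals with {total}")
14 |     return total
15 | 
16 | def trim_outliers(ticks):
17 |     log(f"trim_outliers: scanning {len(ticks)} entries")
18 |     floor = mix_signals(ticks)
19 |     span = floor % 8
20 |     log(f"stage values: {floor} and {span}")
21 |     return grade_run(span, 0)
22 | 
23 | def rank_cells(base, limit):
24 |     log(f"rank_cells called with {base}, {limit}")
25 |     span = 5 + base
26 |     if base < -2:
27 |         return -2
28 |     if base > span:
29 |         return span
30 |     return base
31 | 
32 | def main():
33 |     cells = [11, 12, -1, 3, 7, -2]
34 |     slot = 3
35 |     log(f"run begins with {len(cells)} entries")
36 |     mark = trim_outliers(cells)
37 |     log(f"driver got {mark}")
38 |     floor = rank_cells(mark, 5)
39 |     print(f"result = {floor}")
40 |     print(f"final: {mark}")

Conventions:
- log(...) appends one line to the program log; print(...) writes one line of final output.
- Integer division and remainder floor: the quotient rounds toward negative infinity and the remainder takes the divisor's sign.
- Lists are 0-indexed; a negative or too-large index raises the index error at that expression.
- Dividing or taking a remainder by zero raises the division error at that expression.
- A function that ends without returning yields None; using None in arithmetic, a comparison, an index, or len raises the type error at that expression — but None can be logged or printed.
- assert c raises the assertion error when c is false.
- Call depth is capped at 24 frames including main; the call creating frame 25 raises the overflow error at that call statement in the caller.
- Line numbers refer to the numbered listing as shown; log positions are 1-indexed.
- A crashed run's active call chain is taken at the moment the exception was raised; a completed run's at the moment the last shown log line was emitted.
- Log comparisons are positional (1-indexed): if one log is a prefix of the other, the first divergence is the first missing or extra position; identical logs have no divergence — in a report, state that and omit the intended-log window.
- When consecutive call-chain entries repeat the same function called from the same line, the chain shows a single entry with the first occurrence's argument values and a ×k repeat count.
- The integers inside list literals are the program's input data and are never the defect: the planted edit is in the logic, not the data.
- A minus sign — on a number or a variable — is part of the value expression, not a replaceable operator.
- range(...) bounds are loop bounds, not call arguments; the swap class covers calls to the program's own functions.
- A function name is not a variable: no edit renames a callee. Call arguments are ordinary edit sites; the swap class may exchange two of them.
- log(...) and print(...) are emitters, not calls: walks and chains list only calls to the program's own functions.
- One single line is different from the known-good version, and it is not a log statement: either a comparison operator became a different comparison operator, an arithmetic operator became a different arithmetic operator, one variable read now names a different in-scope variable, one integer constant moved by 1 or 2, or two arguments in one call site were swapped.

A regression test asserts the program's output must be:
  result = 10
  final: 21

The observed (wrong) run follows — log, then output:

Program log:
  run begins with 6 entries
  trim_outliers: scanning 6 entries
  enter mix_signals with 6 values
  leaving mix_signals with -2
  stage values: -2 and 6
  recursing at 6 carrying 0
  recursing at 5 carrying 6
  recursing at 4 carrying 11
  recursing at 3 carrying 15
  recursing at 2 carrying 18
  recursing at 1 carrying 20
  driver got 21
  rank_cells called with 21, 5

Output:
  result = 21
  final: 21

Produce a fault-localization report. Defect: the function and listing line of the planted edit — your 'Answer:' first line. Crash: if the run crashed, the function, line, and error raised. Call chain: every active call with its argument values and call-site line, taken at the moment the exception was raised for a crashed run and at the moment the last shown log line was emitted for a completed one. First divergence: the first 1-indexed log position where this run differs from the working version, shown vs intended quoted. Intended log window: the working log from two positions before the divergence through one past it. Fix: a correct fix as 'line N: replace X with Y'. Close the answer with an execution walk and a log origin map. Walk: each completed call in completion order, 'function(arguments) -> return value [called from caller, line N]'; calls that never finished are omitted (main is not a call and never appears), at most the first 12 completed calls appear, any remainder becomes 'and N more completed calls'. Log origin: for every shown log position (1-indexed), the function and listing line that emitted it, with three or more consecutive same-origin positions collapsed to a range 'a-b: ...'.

Answer: the defect is in rank_cells at line 25.
Key observation: Every logged value matches the working version; the printed result is what differs.
Call chain: main -> rank_cells(21, 5) (called at line 38).
First divergence: none; the two logs match at every position.
Execution walk:
  mix_signals([11, 12, -1, 3, 7, -2]) -> -2  [called from trim_outliers, line 18]
  grade_run(0, 21) -> 21  [called from grade_run, line 5]
  grade_run(1, 20) -> 21  [called from grade_run, line 5]
  grade_run(2, 18) -> 21  [called from grade_run, line 5]
  grade_run(3, 15) -> 21  [called from grade_run, line 5]
  grade_run(4, 11) -> 21  [called from grade_run, line 5]
  grade_run(5, 6) -> 21  [called from grade_run, line 5]
  grade_run(6, 0) -> 21  [called from trim_outliers, line 21]
  trim_outliers([11, 12, -1, 3, 7, -2]) -> 21  [called from main, line 36]
  rank_cells(21, 5) -> 21  [called from main, line 38]
Log origin:
  1: emitted by main (line 35)
  2: emitted by trim_outliers (line 17)
  3: emitted by mix_signals (line 8)
  4: emitted by mix_signals (line 13)
  5: emitted by trim_outliers (line 20)
  6-11: emitted by grade_run (line 4)
  12: emitted by main (line 37)
  13: emitted by rank_cells (line 24)
A correct fix: line 25: replace `base` with `limit`.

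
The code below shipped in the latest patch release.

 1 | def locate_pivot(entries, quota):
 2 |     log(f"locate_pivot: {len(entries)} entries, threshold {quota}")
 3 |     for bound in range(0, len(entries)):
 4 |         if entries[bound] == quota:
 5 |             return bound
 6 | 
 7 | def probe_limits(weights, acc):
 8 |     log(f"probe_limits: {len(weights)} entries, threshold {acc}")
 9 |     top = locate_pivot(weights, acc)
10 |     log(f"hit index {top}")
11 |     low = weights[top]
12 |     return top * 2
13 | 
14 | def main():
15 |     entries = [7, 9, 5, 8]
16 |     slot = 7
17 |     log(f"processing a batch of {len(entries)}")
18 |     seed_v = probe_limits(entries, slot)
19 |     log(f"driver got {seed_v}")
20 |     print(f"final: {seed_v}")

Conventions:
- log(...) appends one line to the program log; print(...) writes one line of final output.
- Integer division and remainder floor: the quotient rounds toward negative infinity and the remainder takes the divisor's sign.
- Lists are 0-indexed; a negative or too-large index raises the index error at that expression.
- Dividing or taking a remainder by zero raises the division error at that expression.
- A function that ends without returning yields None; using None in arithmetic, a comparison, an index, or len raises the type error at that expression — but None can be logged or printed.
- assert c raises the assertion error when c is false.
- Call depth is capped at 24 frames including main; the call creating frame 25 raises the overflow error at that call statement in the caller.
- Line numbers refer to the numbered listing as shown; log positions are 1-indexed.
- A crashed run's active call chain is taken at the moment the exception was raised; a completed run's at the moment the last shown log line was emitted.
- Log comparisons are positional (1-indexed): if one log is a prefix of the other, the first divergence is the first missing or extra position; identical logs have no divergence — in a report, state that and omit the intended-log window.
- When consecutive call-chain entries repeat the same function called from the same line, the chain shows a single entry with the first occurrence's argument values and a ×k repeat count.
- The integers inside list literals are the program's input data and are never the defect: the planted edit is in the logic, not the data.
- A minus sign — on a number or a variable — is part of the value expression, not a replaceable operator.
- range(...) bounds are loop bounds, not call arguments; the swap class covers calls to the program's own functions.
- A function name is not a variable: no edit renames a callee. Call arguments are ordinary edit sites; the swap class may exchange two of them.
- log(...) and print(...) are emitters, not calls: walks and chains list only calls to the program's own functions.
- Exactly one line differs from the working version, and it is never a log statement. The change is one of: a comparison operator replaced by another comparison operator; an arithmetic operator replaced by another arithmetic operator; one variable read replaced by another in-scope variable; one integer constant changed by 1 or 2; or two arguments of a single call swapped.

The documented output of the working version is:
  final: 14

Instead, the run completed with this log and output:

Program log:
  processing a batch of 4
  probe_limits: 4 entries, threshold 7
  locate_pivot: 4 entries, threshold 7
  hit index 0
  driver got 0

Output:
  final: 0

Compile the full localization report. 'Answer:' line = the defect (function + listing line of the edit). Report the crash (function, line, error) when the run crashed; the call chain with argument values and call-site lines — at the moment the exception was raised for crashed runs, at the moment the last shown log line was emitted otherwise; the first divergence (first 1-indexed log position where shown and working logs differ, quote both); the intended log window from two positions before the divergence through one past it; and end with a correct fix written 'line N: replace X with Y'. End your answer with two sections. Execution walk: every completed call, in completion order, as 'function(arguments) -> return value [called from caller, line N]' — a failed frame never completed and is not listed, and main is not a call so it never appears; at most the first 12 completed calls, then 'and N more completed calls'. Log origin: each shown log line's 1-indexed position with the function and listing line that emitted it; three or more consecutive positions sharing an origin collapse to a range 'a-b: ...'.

Answer: the defect is in probe_limits at line 12.
Key fact: The earliest visible damage is log position 5 — 'driver got 0' rather than the intended 'driver got 14'.
Call chain: main.
First divergence: position 5 — the shown line 'driver got 0' should read 'driver got 14'.
Intended log window:
  3: locate_pivot: 4 entries, threshold 7
  4: hit index 0
  5: driver got 14
Execution walk:
  locate_pivot([7, 9, 5, 8], 7) -> 0  [called from probe_limits, line 9]
  probe_limits([7, 9, 5, 8], 7) -> 0  [called from main, line 18]
Log origin:
  1 — main, line 17
  2 — probe_limits, line 8
  3 — locate_pivot, line 2
  4 — probe_limits, line 10
  5 — main, line 19
A correct fix: line 12: replace `top` with `low`.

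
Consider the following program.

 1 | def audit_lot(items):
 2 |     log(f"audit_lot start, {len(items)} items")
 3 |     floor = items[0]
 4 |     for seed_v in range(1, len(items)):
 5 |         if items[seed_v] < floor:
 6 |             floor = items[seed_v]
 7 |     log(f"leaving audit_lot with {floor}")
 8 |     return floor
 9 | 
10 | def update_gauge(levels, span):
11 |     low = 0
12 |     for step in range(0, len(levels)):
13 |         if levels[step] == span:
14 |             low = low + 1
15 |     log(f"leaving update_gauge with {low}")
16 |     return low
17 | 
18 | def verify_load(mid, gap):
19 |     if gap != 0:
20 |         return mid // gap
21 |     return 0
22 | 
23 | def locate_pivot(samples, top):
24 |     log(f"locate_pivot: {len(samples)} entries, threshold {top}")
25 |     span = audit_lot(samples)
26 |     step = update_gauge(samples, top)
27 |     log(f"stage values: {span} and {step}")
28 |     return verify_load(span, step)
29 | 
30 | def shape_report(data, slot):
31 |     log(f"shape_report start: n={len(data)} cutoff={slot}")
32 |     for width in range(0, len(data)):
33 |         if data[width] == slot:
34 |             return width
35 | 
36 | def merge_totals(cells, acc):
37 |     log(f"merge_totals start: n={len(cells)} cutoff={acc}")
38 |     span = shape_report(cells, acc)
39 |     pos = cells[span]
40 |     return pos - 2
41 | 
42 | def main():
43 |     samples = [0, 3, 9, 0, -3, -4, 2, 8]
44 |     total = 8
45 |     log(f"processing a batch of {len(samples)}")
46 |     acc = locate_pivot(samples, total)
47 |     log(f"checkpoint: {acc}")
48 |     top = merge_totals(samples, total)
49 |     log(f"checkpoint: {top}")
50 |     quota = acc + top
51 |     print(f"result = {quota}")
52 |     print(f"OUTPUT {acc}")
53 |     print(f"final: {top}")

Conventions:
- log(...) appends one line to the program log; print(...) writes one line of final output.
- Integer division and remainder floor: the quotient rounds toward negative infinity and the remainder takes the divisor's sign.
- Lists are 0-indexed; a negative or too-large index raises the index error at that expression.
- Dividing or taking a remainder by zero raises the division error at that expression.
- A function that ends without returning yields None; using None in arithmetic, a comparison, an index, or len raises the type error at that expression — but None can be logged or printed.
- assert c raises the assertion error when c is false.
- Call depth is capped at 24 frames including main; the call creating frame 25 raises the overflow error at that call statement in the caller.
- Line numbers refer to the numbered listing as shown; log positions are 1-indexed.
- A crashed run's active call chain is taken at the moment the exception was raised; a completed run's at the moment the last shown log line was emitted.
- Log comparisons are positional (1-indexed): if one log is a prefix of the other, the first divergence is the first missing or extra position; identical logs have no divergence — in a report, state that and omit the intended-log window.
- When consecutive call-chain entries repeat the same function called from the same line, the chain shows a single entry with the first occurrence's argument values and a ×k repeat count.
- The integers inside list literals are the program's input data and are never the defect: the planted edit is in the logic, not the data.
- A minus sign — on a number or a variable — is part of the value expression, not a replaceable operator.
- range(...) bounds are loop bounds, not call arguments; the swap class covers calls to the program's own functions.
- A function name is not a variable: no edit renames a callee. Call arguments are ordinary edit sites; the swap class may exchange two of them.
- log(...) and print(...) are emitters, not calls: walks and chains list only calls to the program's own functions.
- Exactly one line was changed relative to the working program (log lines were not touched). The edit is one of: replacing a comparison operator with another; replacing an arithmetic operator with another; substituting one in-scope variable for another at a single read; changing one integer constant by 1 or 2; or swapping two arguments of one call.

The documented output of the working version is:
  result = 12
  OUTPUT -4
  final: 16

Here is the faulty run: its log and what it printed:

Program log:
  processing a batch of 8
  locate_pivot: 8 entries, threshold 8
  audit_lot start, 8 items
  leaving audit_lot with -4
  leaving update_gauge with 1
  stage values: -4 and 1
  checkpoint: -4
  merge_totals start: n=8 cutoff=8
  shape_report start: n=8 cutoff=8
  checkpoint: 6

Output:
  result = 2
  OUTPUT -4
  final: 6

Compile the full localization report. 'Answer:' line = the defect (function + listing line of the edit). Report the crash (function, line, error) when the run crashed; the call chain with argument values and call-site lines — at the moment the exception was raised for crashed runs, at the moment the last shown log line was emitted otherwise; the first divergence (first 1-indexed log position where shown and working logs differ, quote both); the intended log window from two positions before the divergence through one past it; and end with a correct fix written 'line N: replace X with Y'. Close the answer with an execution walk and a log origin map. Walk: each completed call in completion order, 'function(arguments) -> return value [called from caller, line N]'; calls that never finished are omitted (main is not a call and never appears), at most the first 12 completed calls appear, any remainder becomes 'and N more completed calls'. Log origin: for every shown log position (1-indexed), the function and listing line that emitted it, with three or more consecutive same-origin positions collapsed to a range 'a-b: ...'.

Answer: the defect is in merge_totals at line 40.
Key fact: The log first diverges at position 10: the faulty run prints 'checkpoint: 6' where the working version prints 'checkpoint: 16'.
Call chain: main.
First divergence: position 10; shown 'checkpoint: 6' vs intended 'checkpoint: 16'.
Intended log window:
  8: merge_totals start: n=8 cutoff=8
  9: shape_report start: n=8 cutoff=8
  10: checkpoint: 16
Execution walk:
  audit_lot([0, 3, 9, 0, -3, -4, 2, 8]) -> -4  [called from locate_pivot, line 25]
  update_gauge([0, 3, 9, 0, -3, -4, 2, 8], 8) -> 1  [called from locate_pivot, line 26]
  verify_load(-4, 1) -> -4  [called from locate_pivot, line 28]
  locate_pivot([0, 3, 9, 0, -3, -4, 2, 8], 8) -> -4  [called from main, line 46]
  shape_report([0, 3, 9, 0, -3, -4, 2, 8], 8) -> 7  [called from merge_totals, line 38]
  merge_totals([0, 3, 9, 0, -3, -4, 2, 8], 8) -> 6  [called from main, line 48]
Log line origins:
  1: logged in main at line 45
  2: logged in locate_pivot at line 24
  3: logged in audit_lot at line 2
  4: logged in audit_lot at line 7
  5: logged in update_gauge at line 15
  6: logged in locate_pivot at line 27
  7: logged in main at line 47
  8: logged in merge_totals at line 37
  9: logged in shape_report at line 31
  10: logged in main at line 49
A correct fix: line 40: replace `-` with `*`.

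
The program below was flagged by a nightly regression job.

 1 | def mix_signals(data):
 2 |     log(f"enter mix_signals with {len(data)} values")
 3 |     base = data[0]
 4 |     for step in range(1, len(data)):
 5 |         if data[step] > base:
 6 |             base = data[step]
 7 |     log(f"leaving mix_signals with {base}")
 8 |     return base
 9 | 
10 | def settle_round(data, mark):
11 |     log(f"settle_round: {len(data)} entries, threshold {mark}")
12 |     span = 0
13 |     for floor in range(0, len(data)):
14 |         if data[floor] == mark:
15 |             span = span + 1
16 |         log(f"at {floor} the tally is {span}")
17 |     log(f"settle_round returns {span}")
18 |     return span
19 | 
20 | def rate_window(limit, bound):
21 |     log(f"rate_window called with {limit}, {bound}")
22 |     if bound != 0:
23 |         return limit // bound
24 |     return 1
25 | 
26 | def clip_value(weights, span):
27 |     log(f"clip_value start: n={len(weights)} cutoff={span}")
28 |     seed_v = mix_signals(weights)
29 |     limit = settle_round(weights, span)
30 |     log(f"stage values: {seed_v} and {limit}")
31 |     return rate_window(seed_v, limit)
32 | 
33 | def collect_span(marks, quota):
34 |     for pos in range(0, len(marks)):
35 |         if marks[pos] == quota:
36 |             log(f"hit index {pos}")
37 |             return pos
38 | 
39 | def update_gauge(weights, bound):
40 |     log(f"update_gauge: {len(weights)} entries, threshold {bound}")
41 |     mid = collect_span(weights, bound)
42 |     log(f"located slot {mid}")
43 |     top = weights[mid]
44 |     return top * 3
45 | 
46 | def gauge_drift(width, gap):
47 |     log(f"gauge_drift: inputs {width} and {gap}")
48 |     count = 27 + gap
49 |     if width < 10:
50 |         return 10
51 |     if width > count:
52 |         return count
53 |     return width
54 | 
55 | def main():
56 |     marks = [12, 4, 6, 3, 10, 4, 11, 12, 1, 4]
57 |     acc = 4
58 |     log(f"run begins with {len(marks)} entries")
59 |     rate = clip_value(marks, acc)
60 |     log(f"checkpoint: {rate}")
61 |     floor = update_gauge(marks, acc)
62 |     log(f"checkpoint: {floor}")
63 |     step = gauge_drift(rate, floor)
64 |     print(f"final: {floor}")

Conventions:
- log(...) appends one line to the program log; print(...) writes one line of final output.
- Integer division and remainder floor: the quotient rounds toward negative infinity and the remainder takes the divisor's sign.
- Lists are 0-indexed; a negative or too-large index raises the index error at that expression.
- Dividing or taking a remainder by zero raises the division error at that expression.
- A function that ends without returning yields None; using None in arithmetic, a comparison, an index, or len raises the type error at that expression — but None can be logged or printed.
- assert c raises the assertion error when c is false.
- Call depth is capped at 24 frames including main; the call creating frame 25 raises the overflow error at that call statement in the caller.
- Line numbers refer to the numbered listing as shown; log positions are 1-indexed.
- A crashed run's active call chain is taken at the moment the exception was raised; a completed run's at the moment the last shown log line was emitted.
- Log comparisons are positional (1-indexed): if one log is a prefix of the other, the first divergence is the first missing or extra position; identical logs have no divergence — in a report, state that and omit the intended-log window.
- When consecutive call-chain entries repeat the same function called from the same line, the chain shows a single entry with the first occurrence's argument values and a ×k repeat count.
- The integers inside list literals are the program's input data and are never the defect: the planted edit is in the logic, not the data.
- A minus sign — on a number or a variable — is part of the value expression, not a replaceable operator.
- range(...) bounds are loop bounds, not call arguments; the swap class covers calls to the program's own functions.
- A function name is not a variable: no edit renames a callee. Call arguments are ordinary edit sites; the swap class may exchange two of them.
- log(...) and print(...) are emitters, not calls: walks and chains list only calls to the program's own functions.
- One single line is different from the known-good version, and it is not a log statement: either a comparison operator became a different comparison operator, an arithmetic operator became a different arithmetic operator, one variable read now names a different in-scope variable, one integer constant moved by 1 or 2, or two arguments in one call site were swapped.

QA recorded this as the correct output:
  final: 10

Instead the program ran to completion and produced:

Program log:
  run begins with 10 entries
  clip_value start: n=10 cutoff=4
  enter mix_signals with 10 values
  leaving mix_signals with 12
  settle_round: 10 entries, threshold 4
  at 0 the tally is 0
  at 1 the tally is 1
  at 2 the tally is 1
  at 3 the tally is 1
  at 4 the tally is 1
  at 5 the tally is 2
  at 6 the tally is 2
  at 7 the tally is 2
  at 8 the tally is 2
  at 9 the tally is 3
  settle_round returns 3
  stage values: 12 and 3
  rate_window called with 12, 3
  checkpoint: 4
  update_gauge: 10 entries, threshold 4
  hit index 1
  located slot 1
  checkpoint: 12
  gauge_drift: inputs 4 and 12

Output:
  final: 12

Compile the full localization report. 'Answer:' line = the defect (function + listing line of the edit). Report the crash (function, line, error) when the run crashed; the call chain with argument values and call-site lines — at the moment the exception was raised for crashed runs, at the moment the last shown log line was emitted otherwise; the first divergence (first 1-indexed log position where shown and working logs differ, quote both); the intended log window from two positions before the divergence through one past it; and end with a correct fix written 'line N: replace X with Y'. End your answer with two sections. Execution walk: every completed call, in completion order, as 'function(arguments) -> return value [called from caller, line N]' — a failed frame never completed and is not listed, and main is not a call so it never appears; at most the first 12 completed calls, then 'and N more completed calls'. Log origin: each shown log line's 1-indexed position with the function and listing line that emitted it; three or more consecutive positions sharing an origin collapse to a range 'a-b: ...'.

Answer: the defect is in main at line 64.
Key fact: Nothing in the log betrays the bug — only the output does.
Call chain: main -> gauge_drift(4, 12) (called at line 63).
First divergence: there is none — every log position agrees.
Execution walk:
  mix_signals([12, 4, 6, 3, 10, 4, 11, 12, 1, 4]) -> 12  [called from clip_value, line 28]
  settle_round([12, 4, 6, 3, 10, 4, 11, 12, 1, 4], 4) -> 3  [called from clip_value, line 29]
  rate_window(12, 3) -> 4  [called from clip_value, line 31]
  clip_value([12, 4, 6, 3, 10, 4, 11, 12, 1, 4], 4) -> 4  [called from main, line 59]
  collect_span([12, 4, 6, 3, 10, 4, 11, 12, 1, 4], 4) -> 1  [called from update_gauge, line 41]
  update_gauge([12, 4, 6, 3, 10, 4, 11, 12, 1, 4], 4) -> 12  [called from main, line 61]
  gauge_drift(4, 12) -> 10  [called from main, line 63]
Log origin:
  1: emitted by main (line 58)
  2: emitted by clip_value (line 27)
  3: emitted by mix_signals (line 2)
  4: emitted by mix_signals (line 7)
  5: emitted by settle_round (line 11)
  6-15: emitted by settle_round (line 16)
  16: emitted by settle_round (line 17)
  17: emitted by clip_value (line 30)
  18: emitted by rate_window (line 21)
  19: emitted by main (line 60)
  20: emitted by update_gauge (line 40)
  21: emitted by collect_span (line 36)
  22: emitted by update_gauge (line 42)
  23: emitted by main (line 62)
  24: emitted by gauge_drift (line 47)
A correct fix: line 64: replace `floor` with `step`.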